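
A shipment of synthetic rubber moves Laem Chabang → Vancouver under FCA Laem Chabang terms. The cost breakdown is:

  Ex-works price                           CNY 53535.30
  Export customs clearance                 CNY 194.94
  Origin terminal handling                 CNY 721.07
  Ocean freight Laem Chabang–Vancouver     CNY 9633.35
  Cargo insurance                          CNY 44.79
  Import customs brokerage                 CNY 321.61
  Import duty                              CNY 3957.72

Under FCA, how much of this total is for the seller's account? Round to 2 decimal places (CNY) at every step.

FCA: the seller delivers export-cleared goods to the carrier; the buyer bears costs from that point.
Seller's account: goods 53535.30 + export clearance 194.94 = 53730.24
Buyer's account: origin terminal 721.07 + freight 9633.35 + insurance 44.79 + brokerage 321.61 + duty 3957.72 = 14678.54

Seller's account: CNY 53730.24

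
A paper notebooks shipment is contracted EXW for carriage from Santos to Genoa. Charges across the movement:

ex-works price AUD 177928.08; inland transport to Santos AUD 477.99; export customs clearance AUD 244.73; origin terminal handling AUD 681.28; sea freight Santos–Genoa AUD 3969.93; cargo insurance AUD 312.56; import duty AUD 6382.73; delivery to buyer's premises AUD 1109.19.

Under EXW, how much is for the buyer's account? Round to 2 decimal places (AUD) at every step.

Buyer's account: AUD 13178.41

EXW: the seller makes goods available at their premises; the buyer bears all onward costs.
Seller's account: goods 177928.08 = 177928.08
Buyer's account: inland to port 477.99 + export clearance 244.73 + origin terminal 681.28 + freight 3969.93 + insurance 312.56 + duty 6382.73 + delivery 1109.19 = 13178.41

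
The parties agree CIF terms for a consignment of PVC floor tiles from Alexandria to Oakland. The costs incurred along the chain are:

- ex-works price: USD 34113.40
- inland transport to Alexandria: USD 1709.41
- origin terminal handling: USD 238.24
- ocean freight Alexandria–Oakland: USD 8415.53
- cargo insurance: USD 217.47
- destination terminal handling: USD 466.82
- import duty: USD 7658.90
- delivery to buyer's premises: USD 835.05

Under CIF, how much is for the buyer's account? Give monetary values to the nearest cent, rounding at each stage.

Buyer's account: USD 8960.77

CIF: the seller pays costs through ocean freight and marine insurance to the destination port.
Seller's account: goods 34113.40 + inland to port 1709.41 + origin terminal 238.24 + freight 8415.53 + insurance 217.47 = 44694.05
Buyer's account: destination terminal 466.82 + duty 7658.90 + delivery 835.05 = 8960.77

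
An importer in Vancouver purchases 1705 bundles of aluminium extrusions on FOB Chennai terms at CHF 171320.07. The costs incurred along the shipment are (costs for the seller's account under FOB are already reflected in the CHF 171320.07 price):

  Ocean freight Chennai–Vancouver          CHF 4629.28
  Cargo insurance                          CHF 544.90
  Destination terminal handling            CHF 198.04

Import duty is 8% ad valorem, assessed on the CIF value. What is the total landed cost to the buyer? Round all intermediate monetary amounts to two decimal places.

FOB: the seller bears costs until goods are on board at the origin port; the buyer bears freight, insurance and all costs thereafter.
CIF value = FOB price + freight + insurance = 171320.07 + 4629.28 + 544.90 = 176494.25
Import duty = 176494.25 × 8% = 14119.54
Buyer bears: freight 4629.28 + insurance 544.90 + destination terminal 198.04 + duty 14119.54 = 19491.76
Landed cost = invoice 171320.07 + 19491.76 = 190811.83

Total landed cost: CHF 190811.83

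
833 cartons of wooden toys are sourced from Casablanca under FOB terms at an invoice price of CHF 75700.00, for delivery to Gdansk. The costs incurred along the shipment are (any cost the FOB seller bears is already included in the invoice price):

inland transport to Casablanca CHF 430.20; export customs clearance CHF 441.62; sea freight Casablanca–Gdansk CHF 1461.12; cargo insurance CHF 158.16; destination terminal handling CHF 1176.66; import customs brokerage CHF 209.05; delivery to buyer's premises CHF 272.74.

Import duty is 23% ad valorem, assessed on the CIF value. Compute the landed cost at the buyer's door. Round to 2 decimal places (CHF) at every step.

FOB: the seller bears costs until goods are on board at the origin port; the buyer bears freight, insurance and all costs thereafter.
Already in the invoice (seller's account under FOB): inland to port, export clearance — exclude.
CIF value = FOB price + freight + insurance = 75700.00 + 1461.12 + 158.16 = 77319.28
Import duty = 77319.28 × 23% = 17783.43
Buyer bears: freight 1461.12 + insurance 158.16 + destination terminal 1176.66 + brokerage 209.05 + delivery 272.74 + duty 17783.43 = 21061.16
Landed cost = invoice 75700.00 + 21061.16 = 96761.16

Total landed cost: CHF 96761.16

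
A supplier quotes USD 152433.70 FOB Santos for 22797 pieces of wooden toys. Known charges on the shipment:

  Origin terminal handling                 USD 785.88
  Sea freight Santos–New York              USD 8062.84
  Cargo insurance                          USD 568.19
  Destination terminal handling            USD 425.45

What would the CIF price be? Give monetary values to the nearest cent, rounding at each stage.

Not relevant to the conversion: origin terminal — on the seller under both FOB and CIF; already in the FOB price and stays in the CIF price. destination terminal — on the buyer under both terms; not part of either seller's price.
From FOB to CIF, the seller additionally bears: freight, insurance.
CIF price = 152433.70 + 8062.84 + 568.19 = 161064.73

CIF price: USD 161064.73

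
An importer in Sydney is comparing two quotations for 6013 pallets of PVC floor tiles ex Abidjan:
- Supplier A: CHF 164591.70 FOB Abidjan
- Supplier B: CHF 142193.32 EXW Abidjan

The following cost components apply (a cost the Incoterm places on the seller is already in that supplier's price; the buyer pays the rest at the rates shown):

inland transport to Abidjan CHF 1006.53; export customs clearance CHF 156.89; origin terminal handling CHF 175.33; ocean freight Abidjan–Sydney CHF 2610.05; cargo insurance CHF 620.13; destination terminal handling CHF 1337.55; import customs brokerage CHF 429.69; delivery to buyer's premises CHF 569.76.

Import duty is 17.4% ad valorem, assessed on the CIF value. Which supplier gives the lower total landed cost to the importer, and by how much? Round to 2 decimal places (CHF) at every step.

Supplier B is cheaper by CHF 24724.01

Supplier A (FOB):
CIF value = FOB price + freight + insurance = 164591.70 + 2610.05 + 620.13 = 167821.88
Import duty = 167821.88 × 17.4% = 29201.01
Buyer bears (A): 2610.05 + 620.13 + 1337.55 + 429.69 + 569.76 = 5567.18
Landed cost (A) = invoice 164591.70 + 5567.18 + duty 29201.01 = 199359.89
Supplier B (EXW):
CIF value = EXW price + inland to port + export clearance + origin terminal + freight + insurance = 142193.32 + 1006.53 + 156.89 + 175.33 + 2610.05 + 620.13 = 146762.25
Import duty = 146762.25 × 17.4% = 25536.63
Buyer bears (B): 1006.53 + 156.89 + 175.33 + 2610.05 + 620.13 + 1337.55 + 429.69 + 569.76 = 6905.93
Landed cost (B) = invoice 142193.32 + 6905.93 + duty 25536.63 = 174635.88
Difference = |199359.89 − 174635.88| = 24724.01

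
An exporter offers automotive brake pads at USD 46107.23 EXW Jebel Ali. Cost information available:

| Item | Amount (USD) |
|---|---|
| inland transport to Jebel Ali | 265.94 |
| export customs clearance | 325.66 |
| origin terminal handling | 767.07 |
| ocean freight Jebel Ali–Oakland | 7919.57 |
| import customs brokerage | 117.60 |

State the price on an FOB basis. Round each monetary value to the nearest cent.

Not relevant to the conversion: freight, brokerage — on the buyer under both terms; not part of either seller's price.
From EXW to FOB, the seller additionally bears: inland to port, export clearance, origin terminal.
FOB price = 46107.23 + 265.94 + 325.66 + 767.07 = 47465.90

FOB price: USD 47465.90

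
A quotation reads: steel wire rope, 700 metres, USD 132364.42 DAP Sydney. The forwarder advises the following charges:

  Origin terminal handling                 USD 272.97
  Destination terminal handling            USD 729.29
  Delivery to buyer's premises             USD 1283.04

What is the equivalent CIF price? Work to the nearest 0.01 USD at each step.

CIF price: USD 130352.09

Not relevant to the conversion: origin terminal — on the seller under both DAP and CIF; already in the DAP price and stays in the CIF price.
From DAP to CIF, the seller no longer bears: destination terminal, delivery.
CIF price = 132364.42 − 729.29 − 1283.04 = 130352.09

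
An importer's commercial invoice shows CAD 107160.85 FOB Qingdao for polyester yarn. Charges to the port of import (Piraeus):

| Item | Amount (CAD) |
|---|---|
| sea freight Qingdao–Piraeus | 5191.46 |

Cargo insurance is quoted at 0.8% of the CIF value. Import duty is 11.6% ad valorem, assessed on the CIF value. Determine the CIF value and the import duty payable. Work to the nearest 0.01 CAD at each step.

Let C be the CIF value. C = FOB price + freight + 0.8% × C
C − 0.8% × C = 107160.85 + 5191.46
0.992 × C = 112352.31
C = 112352.31 / 0.992 = 113258.38
Insurance premium = 0.8% × 113258.38 = 906.07
Import duty = 113258.38 × 11.6% = 13137.97

CIF value: CAD 113258.38; import duty: CAD 13137.97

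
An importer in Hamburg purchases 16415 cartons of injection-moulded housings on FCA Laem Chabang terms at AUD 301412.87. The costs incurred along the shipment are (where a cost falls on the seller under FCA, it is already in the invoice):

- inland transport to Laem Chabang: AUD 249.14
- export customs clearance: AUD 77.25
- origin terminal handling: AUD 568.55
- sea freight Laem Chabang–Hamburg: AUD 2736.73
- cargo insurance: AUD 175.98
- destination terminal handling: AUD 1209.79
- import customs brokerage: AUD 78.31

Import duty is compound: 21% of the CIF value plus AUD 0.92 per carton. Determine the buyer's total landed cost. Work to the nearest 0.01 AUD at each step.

FCA: the seller delivers export-cleared goods to the carrier; the buyer bears costs from that point.
Already in the invoice (seller's account under FCA): inland to port, export clearance — exclude.
CIF value = FCA price + origin terminal + freight + insurance = 301412.87 + 568.55 + 2736.73 + 175.98 = 304894.13
Ad valorem component: 304894.13 × 21% = 64027.77
Specific component: 16415 × 0.92 = 15101.80
Import duty = 64027.77 + 15101.80 = 79129.57
Buyer bears: origin terminal 568.55 + freight 2736.73 + insurance 175.98 + destination terminal 1209.79 + brokerage 78.31 + duty 79129.57 = 83898.93
Landed cost = invoice 301412.87 + 83898.93 = 385311.80

Total landed cost: AUD 385311.80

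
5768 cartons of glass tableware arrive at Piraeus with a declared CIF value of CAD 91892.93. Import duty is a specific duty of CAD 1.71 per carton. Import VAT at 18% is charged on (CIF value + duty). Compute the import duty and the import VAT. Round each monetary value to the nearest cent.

Import duty = 5768 × 1.71 = 9863.28
VAT base = CIF + duty = 91892.93 + 9863.28 = 101756.21
Import VAT = 101756.21 × 18% = 18316.12

Import duty: CAD 9863.28; import VAT: CAD 18316.12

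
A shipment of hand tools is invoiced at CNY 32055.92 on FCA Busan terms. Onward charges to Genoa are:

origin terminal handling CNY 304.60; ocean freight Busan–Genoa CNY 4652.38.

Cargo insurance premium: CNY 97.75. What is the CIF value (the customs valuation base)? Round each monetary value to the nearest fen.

CIF value: CNY 37110.65

CIF = FCA price + pre-shipment costs + freight + insurance
CIF = 32055.92 + 304.60 + 4652.38 + 97.75 = 37110.65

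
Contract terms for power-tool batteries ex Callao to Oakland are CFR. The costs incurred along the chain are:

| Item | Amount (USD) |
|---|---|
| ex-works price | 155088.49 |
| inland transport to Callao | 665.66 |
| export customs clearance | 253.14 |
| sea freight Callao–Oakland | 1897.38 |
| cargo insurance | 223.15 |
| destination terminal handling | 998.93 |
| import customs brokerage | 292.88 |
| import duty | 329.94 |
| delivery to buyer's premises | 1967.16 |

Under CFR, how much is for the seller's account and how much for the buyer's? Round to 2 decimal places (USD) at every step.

CFR: the seller pays costs through ocean freight to the destination port, but not insurance.
Seller's account: goods 155088.49 + inland to port 665.66 + export clearance 253.14 + freight 1897.38 = 157904.67
Buyer's account: insurance 223.15 + destination terminal 998.93 + brokerage 292.88 + duty 329.94 + delivery 1967.16 = 3812.06

Seller: USD 157904.67; buyer: USD 3812.06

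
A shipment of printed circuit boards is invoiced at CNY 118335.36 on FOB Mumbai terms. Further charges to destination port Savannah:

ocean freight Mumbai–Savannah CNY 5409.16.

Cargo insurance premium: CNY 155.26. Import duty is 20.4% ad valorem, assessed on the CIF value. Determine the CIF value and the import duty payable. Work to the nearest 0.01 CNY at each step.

CIF value: CNY 123899.78; import duty: CNY 25275.56

CIF = FOB price + freight + insurance
CIF = 118335.36 + 5409.16 + 155.26 = 123899.78
Import duty = 123899.78 × 20.4% = 25275.56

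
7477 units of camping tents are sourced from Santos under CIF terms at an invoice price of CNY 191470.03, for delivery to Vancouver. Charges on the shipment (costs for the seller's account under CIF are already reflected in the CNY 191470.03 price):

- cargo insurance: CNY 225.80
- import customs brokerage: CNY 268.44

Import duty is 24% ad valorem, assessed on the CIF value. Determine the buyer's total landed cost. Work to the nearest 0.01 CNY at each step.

CIF: the seller pays costs through ocean freight and marine insurance to the destination port.
Already in the invoice (seller's account under CIF): insurance — exclude.
The CIF price already equals the CIF value: 191470.03
Import duty = 191470.03 × 24% = 45952.81
Buyer bears: brokerage 268.44 + duty 45952.81 = 46221.25
Landed cost = invoice 191470.03 + 46221.25 = 237691.28

Total landed cost: CNY 237691.28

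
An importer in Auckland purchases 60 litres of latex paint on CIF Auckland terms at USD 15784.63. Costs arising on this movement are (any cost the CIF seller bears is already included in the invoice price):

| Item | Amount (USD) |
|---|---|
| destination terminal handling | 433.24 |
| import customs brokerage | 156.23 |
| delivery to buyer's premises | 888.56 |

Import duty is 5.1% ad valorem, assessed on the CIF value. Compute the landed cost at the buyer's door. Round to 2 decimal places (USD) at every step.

Total landed cost: USD 18067.68

CIF: the seller pays costs through ocean freight and marine insurance to the destination port.
The CIF price already equals the CIF value: 15784.63
Import duty = 15784.63 × 5.1% = 805.02
Buyer bears: destination terminal 433.24 + brokerage 156.23 + delivery 888.56 + duty 805.02 = 2283.05
Landed cost = invoice 15784.63 + 2283.05 = 18067.68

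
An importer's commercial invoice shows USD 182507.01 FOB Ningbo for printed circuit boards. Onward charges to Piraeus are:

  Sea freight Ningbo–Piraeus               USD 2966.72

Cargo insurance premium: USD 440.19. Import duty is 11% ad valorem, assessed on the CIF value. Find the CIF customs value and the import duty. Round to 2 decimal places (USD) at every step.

CIF = FOB price + freight + insurance
CIF = 182507.01 + 2966.72 + 440.19 = 185913.92
Import duty = 185913.92 × 11% = 20450.53

CIF value: USD 185913.92; import duty: USD 20450.53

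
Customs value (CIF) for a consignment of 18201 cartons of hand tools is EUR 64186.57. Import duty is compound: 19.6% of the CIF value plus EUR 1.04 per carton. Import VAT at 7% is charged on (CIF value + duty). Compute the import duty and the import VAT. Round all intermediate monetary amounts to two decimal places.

Ad valorem component: 64186.57 × 19.6% = 12580.57
Specific component: 18201 × 1.04 = 18929.04
Import duty = 12580.57 + 18929.04 = 31509.61
VAT base = CIF + duty = 64186.57 + 31509.61 = 95696.18
Import VAT = 95696.18 × 7% = 6698.73

Import duty: EUR 31509.61; import VAT: EUR 6698.73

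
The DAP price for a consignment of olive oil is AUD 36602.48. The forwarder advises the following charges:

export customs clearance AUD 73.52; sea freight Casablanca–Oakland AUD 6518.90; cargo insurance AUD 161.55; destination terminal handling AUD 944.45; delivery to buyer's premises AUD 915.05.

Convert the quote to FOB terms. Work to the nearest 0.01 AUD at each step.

Not relevant to the conversion: export clearance — on the seller under both DAP and FOB; already in the DAP price and stays in the FOB price.
From DAP to FOB, the seller no longer bears: freight, insurance, destination terminal, delivery.
FOB price = 36602.48 − 6518.90 − 161.55 − 944.45 − 915.05 = 28062.53

FOB price: AUD 28062.53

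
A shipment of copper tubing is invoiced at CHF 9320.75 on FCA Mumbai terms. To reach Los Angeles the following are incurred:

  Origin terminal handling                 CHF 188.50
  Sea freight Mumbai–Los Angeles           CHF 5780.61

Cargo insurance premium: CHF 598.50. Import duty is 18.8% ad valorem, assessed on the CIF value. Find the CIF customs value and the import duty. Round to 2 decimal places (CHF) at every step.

CIF = FCA price + pre-shipment costs + freight + insurance
CIF = 9320.75 + 188.50 + 5780.61 + 598.50 = 15888.36
Import duty = 15888.36 × 18.8% = 2987.01

CIF value: CHF 15888.36; import duty: CHF 2987.01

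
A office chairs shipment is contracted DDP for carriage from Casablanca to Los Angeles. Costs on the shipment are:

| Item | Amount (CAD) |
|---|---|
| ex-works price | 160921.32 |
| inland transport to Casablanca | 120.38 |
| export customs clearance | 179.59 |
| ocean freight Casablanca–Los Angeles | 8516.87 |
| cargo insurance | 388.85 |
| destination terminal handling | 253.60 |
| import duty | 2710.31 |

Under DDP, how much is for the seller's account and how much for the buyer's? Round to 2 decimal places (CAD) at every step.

Seller: CAD 173090.92; buyer: CAD 0.00

DDP: the seller bears all costs including import duty.
Seller's account: goods 160921.32 + inland to port 120.38 + export clearance 179.59 + freight 8516.87 + insurance 388.85 + destination terminal 253.60 + duty 2710.31 = 173090.92
Buyer's account: 0.00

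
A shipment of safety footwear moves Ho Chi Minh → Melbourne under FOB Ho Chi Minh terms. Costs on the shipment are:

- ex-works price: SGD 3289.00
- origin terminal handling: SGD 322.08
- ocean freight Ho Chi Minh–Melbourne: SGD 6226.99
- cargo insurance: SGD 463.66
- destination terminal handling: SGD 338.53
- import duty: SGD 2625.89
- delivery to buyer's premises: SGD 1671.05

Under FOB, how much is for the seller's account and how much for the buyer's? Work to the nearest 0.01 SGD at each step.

Seller: SGD 3611.08; buyer: SGD 11326.12

FOB: the seller bears costs until goods are on board at the origin port; the buyer bears freight, insurance and all costs thereafter.
Seller's account: goods 3289.00 + origin terminal 322.08 = 3611.08
Buyer's account: freight 6226.99 + insurance 463.66 + destination terminal 338.53 + duty 2625.89 + delivery 1671.05 = 11326.12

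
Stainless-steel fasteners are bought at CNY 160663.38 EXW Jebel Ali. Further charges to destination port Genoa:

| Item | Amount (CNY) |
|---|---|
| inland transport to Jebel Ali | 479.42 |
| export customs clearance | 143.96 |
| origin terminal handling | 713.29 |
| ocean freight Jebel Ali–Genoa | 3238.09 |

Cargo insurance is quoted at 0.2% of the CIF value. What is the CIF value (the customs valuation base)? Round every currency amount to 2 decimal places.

CIF value: CNY 165569.28

Let C be the CIF value. C = EXW price + pre-shipment costs + freight + 0.2% × C
C − 0.2% × C = 160663.38 + 479.42 + 143.96 + 713.29 + 3238.09
0.998 × C = 165238.14
C = 165238.14 / 0.998 = 165569.28
Insurance premium = 0.2% × 165569.28 = 331.14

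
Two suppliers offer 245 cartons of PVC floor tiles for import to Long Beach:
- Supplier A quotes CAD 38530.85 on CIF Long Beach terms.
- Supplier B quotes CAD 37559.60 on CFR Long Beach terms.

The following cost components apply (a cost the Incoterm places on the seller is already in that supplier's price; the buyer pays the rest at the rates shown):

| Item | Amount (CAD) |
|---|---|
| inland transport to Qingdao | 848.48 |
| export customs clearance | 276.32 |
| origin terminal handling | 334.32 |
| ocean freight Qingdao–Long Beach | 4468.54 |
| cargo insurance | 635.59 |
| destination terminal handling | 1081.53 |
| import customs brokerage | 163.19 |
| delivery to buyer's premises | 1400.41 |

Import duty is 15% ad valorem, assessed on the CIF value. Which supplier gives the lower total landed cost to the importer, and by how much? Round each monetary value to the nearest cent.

Supplier B is cheaper by CAD 386.01

Supplier A (CIF):
The CIF price already equals the CIF value: 38530.85
Import duty = 38530.85 × 15% = 5779.63
Buyer bears (A): 1081.53 + 163.19 + 1400.41 = 2645.13
Landed cost (A) = invoice 38530.85 + 2645.13 + duty 5779.63 = 46955.61
Supplier B (CFR):
CIF value = CFR price + insurance = 37559.60 + 635.59 = 38195.19
Import duty = 38195.19 × 15% = 5729.28
Buyer bears (B): 635.59 + 1081.53 + 163.19 + 1400.41 = 3280.72
Landed cost (B) = invoice 37559.60 + 3280.72 + duty 5729.28 = 46569.60
Difference = |46955.61 − 46569.60| = 386.01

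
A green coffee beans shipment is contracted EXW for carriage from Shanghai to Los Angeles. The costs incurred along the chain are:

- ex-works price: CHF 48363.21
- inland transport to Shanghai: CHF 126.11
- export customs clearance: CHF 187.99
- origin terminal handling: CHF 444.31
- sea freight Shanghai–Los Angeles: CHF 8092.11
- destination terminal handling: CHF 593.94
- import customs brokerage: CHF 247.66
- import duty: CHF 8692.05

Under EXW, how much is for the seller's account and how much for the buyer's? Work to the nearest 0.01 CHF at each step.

Seller: CHF 48363.21; buyer: CHF 18384.17

EXW: the seller makes goods available at their premises; the buyer bears all onward costs.
Seller's account: goods 48363.21 = 48363.21
Buyer's account: inland to port 126.11 + export clearance 187.99 + origin terminal 444.31 + freight 8092.11 + destination terminal 593.94 + brokerage 247.66 + duty 8692.05 = 18384.17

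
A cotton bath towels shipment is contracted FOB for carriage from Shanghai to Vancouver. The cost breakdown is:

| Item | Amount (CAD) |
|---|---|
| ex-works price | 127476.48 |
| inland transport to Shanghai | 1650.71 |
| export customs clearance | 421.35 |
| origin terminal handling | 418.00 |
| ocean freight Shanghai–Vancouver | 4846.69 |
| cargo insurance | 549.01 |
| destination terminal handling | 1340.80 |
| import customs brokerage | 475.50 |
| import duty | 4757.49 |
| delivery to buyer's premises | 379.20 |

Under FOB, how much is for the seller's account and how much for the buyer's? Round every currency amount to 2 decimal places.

FOB: the seller bears costs until goods are on board at the origin port; the buyer bears freight, insurance and all costs thereafter.
Seller's account: goods 127476.48 + inland to port 1650.71 + export clearance 421.35 + origin terminal 418.00 = 129966.54
Buyer's account: freight 4846.69 + insurance 549.01 + destination terminal 1340.80 + brokerage 475.50 + duty 4757.49 + delivery 379.20 = 12348.69

Seller: CAD 129966.54; buyer: CAD 12348.69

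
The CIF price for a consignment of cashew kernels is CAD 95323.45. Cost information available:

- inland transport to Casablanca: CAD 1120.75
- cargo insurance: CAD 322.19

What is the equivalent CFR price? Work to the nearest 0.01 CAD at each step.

CFR price: CAD 95001.26

Not relevant to the conversion: inland to port — on the seller under both CIF and CFR; already in the CIF price and stays in the CFR price.
From CIF to CFR, the seller no longer bears: insurance.
CFR price = 95323.45 − 322.19 = 95001.26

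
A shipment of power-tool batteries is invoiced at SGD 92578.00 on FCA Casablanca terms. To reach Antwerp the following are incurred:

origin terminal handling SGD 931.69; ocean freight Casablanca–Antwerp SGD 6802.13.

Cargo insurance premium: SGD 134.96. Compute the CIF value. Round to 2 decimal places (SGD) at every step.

CIF value: SGD 100446.78

CIF = FCA price + pre-shipment costs + freight + insurance
CIF = 92578.00 + 931.69 + 6802.13 + 134.96 = 100446.78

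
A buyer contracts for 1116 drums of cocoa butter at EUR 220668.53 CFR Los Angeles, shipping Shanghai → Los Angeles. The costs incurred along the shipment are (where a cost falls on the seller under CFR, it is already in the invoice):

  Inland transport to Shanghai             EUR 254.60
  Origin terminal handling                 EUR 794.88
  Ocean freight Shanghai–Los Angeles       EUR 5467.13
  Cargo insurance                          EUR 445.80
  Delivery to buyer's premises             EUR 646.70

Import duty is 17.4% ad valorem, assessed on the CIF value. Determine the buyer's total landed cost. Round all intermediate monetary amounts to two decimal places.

Total landed cost: EUR 260234.92

CFR: the seller pays costs through ocean freight to the destination port, but not insurance.
Already in the invoice (seller's account under CFR): inland to port, origin terminal, freight — exclude.
CIF value = CFR price + insurance = 220668.53 + 445.80 = 221114.33
Import duty = 221114.33 × 17.4% = 38473.89
Buyer bears: insurance 445.80 + delivery 646.70 + duty 38473.89 = 39566.39
Landed cost = invoice 220668.53 + 39566.39 = 260234.92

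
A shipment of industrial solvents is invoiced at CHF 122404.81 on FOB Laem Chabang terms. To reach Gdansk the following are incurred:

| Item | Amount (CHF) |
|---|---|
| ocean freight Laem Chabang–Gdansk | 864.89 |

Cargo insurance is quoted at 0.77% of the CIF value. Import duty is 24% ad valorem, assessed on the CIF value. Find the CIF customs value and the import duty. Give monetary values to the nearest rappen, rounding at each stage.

CIF value: CHF 124226.24; import duty: CHF 29814.30

Let C be the CIF value. C = FOB price + freight + 0.77% × C
C − 0.77% × C = 122404.81 + 864.89
0.9923 × C = 123269.70
C = 123269.70 / 0.9923 = 124226.24
Insurance premium = 0.77% × 124226.24 = 956.54
Import duty = 124226.24 × 24% = 29814.30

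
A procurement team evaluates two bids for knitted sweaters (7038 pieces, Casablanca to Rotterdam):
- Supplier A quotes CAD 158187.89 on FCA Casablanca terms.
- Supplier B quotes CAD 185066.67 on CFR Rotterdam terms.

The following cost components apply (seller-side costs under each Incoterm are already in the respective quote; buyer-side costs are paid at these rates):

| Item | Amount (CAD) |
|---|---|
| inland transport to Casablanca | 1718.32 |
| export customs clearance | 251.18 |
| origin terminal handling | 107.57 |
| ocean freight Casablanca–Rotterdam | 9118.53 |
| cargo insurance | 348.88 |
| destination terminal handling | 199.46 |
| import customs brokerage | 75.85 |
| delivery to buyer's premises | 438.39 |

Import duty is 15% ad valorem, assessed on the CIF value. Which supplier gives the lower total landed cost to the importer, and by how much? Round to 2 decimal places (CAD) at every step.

Supplier A (FCA):
CIF value = FCA price + origin terminal + freight + insurance = 158187.89 + 107.57 + 9118.53 + 348.88 = 167762.87
Import duty = 167762.87 × 15% = 25164.43
Buyer bears (A): 107.57 + 9118.53 + 348.88 + 199.46 + 75.85 + 438.39 = 10288.68
Landed cost (A) = invoice 158187.89 + 10288.68 + duty 25164.43 = 193641.00
Supplier B (CFR):
CIF value = CFR price + insurance = 185066.67 + 348.88 = 185415.55
Import duty = 185415.55 × 15% = 27812.33
Buyer bears (B): 348.88 + 199.46 + 75.85 + 438.39 = 1062.58
Landed cost (B) = invoice 185066.67 + 1062.58 + duty 27812.33 = 213941.58
Difference = |193641.00 − 213941.58| = 20300.58

Supplier A is cheaper by CAD 20300.58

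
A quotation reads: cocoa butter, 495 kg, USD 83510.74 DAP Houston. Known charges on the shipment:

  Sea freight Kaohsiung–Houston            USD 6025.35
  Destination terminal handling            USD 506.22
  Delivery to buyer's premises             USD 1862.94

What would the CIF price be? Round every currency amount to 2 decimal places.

CIF price: USD 81141.58

Not relevant to the conversion: freight — on the seller under both DAP and CIF; already in the DAP price and stays in the CIF price.
From DAP to CIF, the seller no longer bears: destination terminal, delivery.
CIF price = 83510.74 − 506.22 − 1862.94 = 81141.58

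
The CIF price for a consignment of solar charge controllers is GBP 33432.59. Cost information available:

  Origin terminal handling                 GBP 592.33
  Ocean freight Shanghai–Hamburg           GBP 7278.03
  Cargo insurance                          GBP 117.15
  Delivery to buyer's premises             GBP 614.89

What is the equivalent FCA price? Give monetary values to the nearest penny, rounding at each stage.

Not relevant to the conversion: delivery — on the buyer under both terms; not part of either seller's price.
From CIF to FCA, the seller no longer bears: origin terminal, freight, insurance.
FCA price = 33432.59 − 592.33 − 7278.03 − 117.15 = 25445.08

FCA price: GBP 25445.08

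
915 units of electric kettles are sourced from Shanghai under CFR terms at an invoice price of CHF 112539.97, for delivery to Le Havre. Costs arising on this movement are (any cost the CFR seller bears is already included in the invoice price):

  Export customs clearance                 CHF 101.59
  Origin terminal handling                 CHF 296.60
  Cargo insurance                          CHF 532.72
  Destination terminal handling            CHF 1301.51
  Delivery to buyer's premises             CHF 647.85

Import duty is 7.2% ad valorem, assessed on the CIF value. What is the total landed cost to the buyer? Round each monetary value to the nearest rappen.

Total landed cost: CHF 123163.28

CFR: the seller pays costs through ocean freight to the destination port, but not insurance.
Already in the invoice (seller's account under CFR): export clearance, origin terminal — exclude.
CIF value = CFR price + insurance = 112539.97 + 532.72 = 113072.69
Import duty = 113072.69 × 7.2% = 8141.23
Buyer bears: insurance 532.72 + destination terminal 1301.51 + delivery 647.85 + duty 8141.23 = 10623.31
Landed cost = invoice 112539.97 + 10623.31 = 123163.28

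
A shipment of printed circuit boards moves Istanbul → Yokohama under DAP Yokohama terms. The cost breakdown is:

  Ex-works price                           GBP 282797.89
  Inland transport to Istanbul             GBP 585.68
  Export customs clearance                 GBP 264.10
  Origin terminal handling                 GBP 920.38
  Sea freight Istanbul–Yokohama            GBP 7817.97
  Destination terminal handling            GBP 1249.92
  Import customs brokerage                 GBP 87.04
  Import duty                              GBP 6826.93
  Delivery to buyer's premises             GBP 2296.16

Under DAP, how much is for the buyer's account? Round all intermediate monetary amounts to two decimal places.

DAP: the seller bears all costs to the named destination except import duty and clearance.
Seller's account: goods 282797.89 + inland to port 585.68 + export clearance 264.10 + origin terminal 920.38 + freight 7817.97 + destination terminal 1249.92 + delivery 2296.16 = 295932.10
Buyer's account: brokerage 87.04 + duty 6826.93 = 6913.97

Buyer's account: GBP 6913.97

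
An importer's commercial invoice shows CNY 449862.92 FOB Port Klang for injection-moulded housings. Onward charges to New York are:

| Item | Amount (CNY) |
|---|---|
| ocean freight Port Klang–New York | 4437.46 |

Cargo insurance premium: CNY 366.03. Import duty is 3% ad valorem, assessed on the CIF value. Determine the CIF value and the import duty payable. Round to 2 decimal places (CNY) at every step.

CIF value: CNY 454666.41; import duty: CNY 13639.99

CIF = FOB price + freight + insurance
CIF = 449862.92 + 4437.46 + 366.03 = 454666.41
Import duty = 454666.41 × 3% = 13639.99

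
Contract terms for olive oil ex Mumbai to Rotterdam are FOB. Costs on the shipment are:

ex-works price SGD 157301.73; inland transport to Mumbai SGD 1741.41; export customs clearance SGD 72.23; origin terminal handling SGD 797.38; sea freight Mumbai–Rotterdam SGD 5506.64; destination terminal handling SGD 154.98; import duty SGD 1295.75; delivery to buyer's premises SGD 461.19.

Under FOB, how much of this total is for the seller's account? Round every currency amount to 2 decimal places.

FOB: the seller bears costs until goods are on board at the origin port; the buyer bears freight, insurance and all costs thereafter.
Seller's account: goods 157301.73 + inland to port 1741.41 + export clearance 72.23 + origin terminal 797.38 = 159912.75
Buyer's account: freight 5506.64 + destination terminal 154.98 + duty 1295.75 + delivery 461.19 = 7418.56

Seller's account: SGD 159912.75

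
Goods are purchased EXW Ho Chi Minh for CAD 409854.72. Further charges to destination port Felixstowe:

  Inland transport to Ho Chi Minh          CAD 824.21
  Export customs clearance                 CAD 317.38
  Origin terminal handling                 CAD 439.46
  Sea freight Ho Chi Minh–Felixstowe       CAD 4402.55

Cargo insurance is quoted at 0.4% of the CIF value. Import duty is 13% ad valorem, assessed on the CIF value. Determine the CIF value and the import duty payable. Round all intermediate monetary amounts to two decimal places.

Let C be the CIF value. C = EXW price + pre-shipment costs + freight + 0.4% × C
C − 0.4% × C = 409854.72 + 824.21 + 317.38 + 439.46 + 4402.55
0.996 × C = 415838.32
C = 415838.32 / 0.996 = 417508.35
Insurance premium = 0.4% × 417508.35 = 1670.03
Import duty = 417508.35 × 13% = 54276.09

CIF value: CAD 417508.35; import duty: CAD 54276.09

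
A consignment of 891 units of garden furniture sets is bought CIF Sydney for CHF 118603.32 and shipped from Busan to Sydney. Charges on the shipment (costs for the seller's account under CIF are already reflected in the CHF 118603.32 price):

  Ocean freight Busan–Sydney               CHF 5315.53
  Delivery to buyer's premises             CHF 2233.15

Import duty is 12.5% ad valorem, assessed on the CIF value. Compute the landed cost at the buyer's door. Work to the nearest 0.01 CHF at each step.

Total landed cost: CHF 135661.89

CIF: the seller pays costs through ocean freight and marine insurance to the destination port.
Already in the invoice (seller's account under CIF): freight — exclude.
The CIF price already equals the CIF value: 118603.32
Import duty = 118603.32 × 12.5% = 14825.42
Buyer bears: delivery 2233.15 + duty 14825.42 = 17058.57
Landed cost = invoice 118603.32 + 17058.57 = 135661.89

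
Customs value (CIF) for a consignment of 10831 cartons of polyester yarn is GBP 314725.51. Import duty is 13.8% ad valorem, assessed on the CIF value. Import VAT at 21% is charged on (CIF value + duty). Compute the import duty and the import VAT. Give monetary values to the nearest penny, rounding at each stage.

Import duty = 314725.51 × 13.8% = 43432.12
VAT base = CIF + duty = 314725.51 + 43432.12 = 358157.63
Import VAT = 358157.63 × 21% = 75213.10

Import duty: GBP 43432.12; import VAT: GBP 75213.10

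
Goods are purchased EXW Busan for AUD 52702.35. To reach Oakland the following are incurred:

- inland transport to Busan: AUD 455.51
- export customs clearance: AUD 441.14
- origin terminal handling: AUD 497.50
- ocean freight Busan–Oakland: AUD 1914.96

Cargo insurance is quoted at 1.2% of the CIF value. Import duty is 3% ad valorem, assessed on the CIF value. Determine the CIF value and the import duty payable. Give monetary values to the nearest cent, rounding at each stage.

CIF value: AUD 56691.76; import duty: AUD 1700.75

Let C be the CIF value. C = EXW price + pre-shipment costs + freight + 1.2% × C
C − 1.2% × C = 52702.35 + 455.51 + 441.14 + 497.50 + 1914.96
0.988 × C = 56011.46
C = 56011.46 / 0.988 = 56691.76
Insurance premium = 1.2% × 56691.76 = 680.30
Import duty = 56691.76 × 3% = 1700.75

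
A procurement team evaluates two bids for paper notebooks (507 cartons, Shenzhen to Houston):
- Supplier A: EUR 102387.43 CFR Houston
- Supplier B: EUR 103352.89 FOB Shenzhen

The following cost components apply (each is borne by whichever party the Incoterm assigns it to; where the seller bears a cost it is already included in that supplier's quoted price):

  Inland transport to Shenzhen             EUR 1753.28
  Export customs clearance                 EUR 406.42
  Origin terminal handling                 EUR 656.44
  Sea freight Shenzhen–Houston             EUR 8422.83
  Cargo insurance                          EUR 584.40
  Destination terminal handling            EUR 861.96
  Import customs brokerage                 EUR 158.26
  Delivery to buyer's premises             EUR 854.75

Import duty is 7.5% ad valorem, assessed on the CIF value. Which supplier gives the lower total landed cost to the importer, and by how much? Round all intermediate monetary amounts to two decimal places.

Supplier A (CFR):
CIF value = CFR price + insurance = 102387.43 + 584.40 = 102971.83
Import duty = 102971.83 × 7.5% = 7722.89
Buyer bears (A): 584.40 + 861.96 + 158.26 + 854.75 = 2459.37
Landed cost (A) = invoice 102387.43 + 2459.37 + duty 7722.89 = 112569.69
Supplier B (FOB):
CIF value = FOB price + freight + insurance = 103352.89 + 8422.83 + 584.40 = 112360.12
Import duty = 112360.12 × 7.5% = 8427.01
Buyer bears (B): 8422.83 + 584.40 + 861.96 + 158.26 + 854.75 = 10882.20
Landed cost (B) = invoice 103352.89 + 10882.20 + duty 8427.01 = 122662.10
Difference = |112569.69 − 122662.10| = 10092.41

Supplier A is cheaper by EUR 10092.41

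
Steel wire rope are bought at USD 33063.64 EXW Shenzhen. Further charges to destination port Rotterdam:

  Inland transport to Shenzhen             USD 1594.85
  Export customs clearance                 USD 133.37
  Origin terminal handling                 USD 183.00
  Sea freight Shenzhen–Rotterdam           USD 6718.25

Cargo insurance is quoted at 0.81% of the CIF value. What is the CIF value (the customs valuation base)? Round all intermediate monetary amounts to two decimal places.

Let C be the CIF value. C = EXW price + pre-shipment costs + freight + 0.81% × C
C − 0.81% × C = 33063.64 + 1594.85 + 133.37 + 183.00 + 6718.25
0.9919 × C = 41693.11
C = 41693.11 / 0.9919 = 42033.58
Insurance premium = 0.81% × 42033.58 = 340.47

CIF value: USD 42033.58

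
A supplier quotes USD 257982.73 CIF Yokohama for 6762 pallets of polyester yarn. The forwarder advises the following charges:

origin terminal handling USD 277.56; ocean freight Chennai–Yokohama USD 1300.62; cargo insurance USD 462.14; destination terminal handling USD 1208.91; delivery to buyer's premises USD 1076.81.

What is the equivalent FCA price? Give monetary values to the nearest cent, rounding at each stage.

Not relevant to the conversion: delivery, destination terminal — on the buyer under both terms; not part of either seller's price.
From CIF to FCA, the seller no longer bears: origin terminal, freight, insurance.
FCA price = 257982.73 − 277.56 − 1300.62 − 462.14 = 255942.41

FCA price: USD 255942.41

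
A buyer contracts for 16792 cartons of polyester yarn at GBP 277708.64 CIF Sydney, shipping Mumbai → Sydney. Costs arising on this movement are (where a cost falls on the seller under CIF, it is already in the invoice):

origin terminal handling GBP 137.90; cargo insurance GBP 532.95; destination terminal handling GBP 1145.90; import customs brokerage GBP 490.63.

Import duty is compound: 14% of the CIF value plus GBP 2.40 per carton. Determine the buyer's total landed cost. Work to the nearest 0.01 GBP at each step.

CIF: the seller pays costs through ocean freight and marine insurance to the destination port.
Already in the invoice (seller's account under CIF): origin terminal, insurance — exclude.
The CIF price already equals the CIF value: 277708.64
Ad valorem component: 277708.64 × 14% = 38879.21
Specific component: 16792 × 2.40 = 40300.80
Import duty = 38879.21 + 40300.80 = 79180.01
Buyer bears: destination terminal 1145.90 + brokerage 490.63 + duty 79180.01 = 80816.54
Landed cost = invoice 277708.64 + 80816.54 = 358525.18

Total landed cost: GBP 358525.18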